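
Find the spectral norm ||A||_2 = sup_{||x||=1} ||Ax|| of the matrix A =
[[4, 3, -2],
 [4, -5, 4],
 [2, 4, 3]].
||A||_2 ≈ 7.6863 (= sqrt(largest eigenvalue of A^T A))

||A||_2 = sigma_max(A) = sqrt(lambda_max(A^T A)). Form the symmetric matrix M = A^T A =
[[36, 0, 14],
 [0, 50, -14],
 [14, -14, 29]].
Its characteristic polynomial (trace, sum of principal 2x2 minors, determinant of M give the coefficients) is
  p(λ) = det(λ I - M) = λ^3 - 115λ^2 + 3902λ - 35344.
No integer candidate from the rational root theorem (±divisors of 35344) is a root, so the roots are irrational. The cubic discriminant is Δ = 452242756 > 0, so there are three distinct real roots. p(14) = -512 and p(15) = 686 have opposite signs, so a root lies in (14, 15); Newton's method refines it to λ ≈ 14.4129. p(41) = 244 and p(42) = -232 have opposite signs, so a root lies in (41, 42); Newton's method refines it to λ ≈ 41.5076. p(59) = -62 and p(60) = 776 have opposite signs, so a root lies in (59, 60); Newton's method refines it to λ ≈ 59.0795. Check (Vieta): the three roots sum to 115, matching tr M = 115.
So the eigenvalues of A^T A are ≈ 14.4129, 41.5076, 59.0795 (all ≥ 0, as they must be for A^T A). The largest is λ_max ≈ 59.0795, hence ||A||_2 = sqrt(λ_max) ≈ 7.6863.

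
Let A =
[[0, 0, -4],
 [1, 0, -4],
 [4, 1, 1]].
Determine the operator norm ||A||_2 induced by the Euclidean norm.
||A||_2 ≈ 5.7474 (= sqrt(largest eigenvalue of A^T A))

||A||_2 = sigma_max(A) = sqrt(lambda_max(A^T A)). Form the symmetric matrix M = A^T A =
[[17, 4, 0],
 [4, 1, 1],
 [0, 1, 33]].
Its characteristic polynomial (trace, sum of principal 2x2 minors, determinant of M give the coefficients) is
  p(λ) = det(λ I - M) = λ^3 - 51λ^2 + 594λ - 16.
No integer candidate from the rational root theorem (±divisors of 16) is a root, so the roots are irrational. The cubic discriminant is Δ = 79616196 > 0, so there are three distinct real roots. p(0) = -16 and p(1) = 528 have opposite signs, so a root lies in (0, 1); Newton's method refines it to λ ≈ 0.027. p(17) = 256 and p(18) = -16 have opposite signs, so a root lies in (17, 18); Newton's method refines it to λ ≈ 17.9408. p(33) = -16 and p(34) = 528 have opposite signs, so a root lies in (33, 34); Newton's method refines it to λ ≈ 33.0322. Check (Vieta): the three roots sum to 51, matching tr M = 51.
So the eigenvalues of A^T A are ≈ 0.027, 17.9408, 33.0322 (all ≥ 0, as they must be for A^T A). The largest is λ_max ≈ 33.0322, hence ||A||_2 = sqrt(λ_max) ≈ 5.7474.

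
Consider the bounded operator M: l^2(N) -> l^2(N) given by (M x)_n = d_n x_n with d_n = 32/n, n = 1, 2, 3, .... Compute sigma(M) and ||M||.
sigma(M) = {32/n : n ≥ 1} ∪ {0}; ||M|| = 32

A bounded diagonal operator on l^2 with diagonal entries d_n has spectrum equal to the closure of {d_n : n ≥ 1}: every d_n is an eigenvalue (with eigenvector e_n), so {d_n} ⊂ sigma(M); the spectrum is closed, so its closure is too; and for lambda not in the closure, (M - lambda I) has bounded inverse (the diagonal entries 1/(d_n - lambda) are bounded). For our sequence d_n = 32/n, n = 1, 2, 3, ...:
  - {d_n} = {32/n : n ≥ 1}; the only limit point is 0
  - closure = {32/n : n ≥ 1} ∪ {0}
For the norm: a diagonal operator has ||M|| = sup_n |d_n|. Here d_n = 32/n is positive and decreasing, so sup_n |d_n| = d_1 = 32. So ||M|| = 32.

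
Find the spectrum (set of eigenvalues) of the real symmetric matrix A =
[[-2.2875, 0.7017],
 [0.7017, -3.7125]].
sigma(A) ≈ {-4, -2}

A is real symmetric, so its spectrum consists of real eigenvalues. Expanding the characteristic polynomial of the displayed matrix gives
  det(λ I - A) = p(λ) = λ^2 + (6)λ + (8).
Solving p(λ) = 0 yields eigenvalues ≈ -4, -2. (A is shown rounded to 4 decimals, so these recover the underlying integer eigenvalues to within that precision.)
Verification: the trace of A = -6 equals the sum of eigenvalues -6, and det(A) ≈ 8.0000 matches the eigenvalue product 8.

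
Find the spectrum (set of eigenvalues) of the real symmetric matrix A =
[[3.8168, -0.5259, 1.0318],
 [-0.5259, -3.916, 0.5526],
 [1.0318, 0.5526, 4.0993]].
sigma(A) ≈ {-4, 3, 5}

A is real symmetric, so its spectrum consists of real eigenvalues. Expanding the characteristic polynomial of the displayed matrix gives
  det(λ I - A) = p(λ) = λ^3 + (-4)λ^2 + (-17)λ + (60).
Solving p(λ) = 0 yields eigenvalues ≈ -4, 3, 5. (A is shown rounded to 4 decimals, so these recover the underlying integer eigenvalues to within that precision.)
Verification: the trace of A = 4 equals the sum of eigenvalues 4, and det(A) ≈ -60.0005 matches the eigenvalue product -60.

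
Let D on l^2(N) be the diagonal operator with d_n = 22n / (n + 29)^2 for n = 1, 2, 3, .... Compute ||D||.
||D|| = 11/58 (attained at n = 29)

For D diagonal, ||D|| = sup_n |d_n|. Treat f(x) = 22x / (x + 29)^2 for real x > 0. By the quotient rule, f'(x) = 22(29 - x)/(x + 29)^3, which is positive for x < 29 and negative for x > 29. So f has a unique maximum at x = 29, and since 29 is a positive integer, the supremum over n ≥ 1 is attained at n = 29: d_29 = 22·29/(29 + 29)^2 = 22·29/3364 = 11/58. Hence ||D|| = 11/58.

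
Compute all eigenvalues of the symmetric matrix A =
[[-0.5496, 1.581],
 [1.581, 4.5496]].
sigma(A) ≈ {-1, 5}

A is real symmetric, so its spectrum consists of real eigenvalues. Expanding the characteristic polynomial of the displayed matrix gives
  det(λ I - A) = p(λ) = λ^2 + (-4)λ + (-5).
Solving p(λ) = 0 yields eigenvalues ≈ -1, 5. (A is shown rounded to 4 decimals, so these recover the underlying integer eigenvalues to within that precision.)
Verification: the trace of A = 4 equals the sum of eigenvalues 4, and det(A) ≈ -5.0000 matches the eigenvalue product -5.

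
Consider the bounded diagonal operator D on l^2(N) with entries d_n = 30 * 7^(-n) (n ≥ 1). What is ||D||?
||D|| = 30/7 (attained at n = 1)

For D diagonal, ||D|| = sup_n |d_n|. The sequence d_n = 30 * 7^(-n) is positive and strictly decreasing (ratio 7^(-1) < 1), so the supremum is d_1 = 30/7. Hence ||D|| = 30/7.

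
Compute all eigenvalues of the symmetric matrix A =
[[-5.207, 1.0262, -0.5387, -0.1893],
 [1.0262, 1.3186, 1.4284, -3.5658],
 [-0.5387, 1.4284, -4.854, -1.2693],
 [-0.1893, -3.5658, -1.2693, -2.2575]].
sigma(A) ≈ {-6, -5, -4, 4}

A is real symmetric, so its spectrum consists of real eigenvalues. Expanding the characteristic polynomial of the displayed matrix gives
  det(λ I - A) = p(λ) = λ^4 + (11)λ^3 + (13.9988)λ^2 + (-176.0036)λ + (-480.0012).
Solving p(λ) = 0 yields eigenvalues ≈ -6, -5, -4, 4. (A is shown rounded to 4 decimals, so these recover the underlying integer eigenvalues to within that precision.)
Verification: the trace of A = -11 equals the sum of eigenvalues -11, and det(A) ≈ -480.0012 matches the eigenvalue product -480.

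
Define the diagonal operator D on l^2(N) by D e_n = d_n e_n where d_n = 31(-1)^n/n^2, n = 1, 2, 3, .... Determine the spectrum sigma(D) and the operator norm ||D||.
sigma(D) = {31(-1)^n/n^2 : n ≥ 1} ∪ {0}; ||D|| = 31

A bounded diagonal operator on l^2 with diagonal entries d_n has spectrum equal to the closure of {d_n : n ≥ 1}: every d_n is an eigenvalue (with eigenvector e_n), so {d_n} ⊂ sigma(D); the spectrum is closed, so its closure is too; and for lambda not in the closure, (D - lambda I) has bounded inverse (the diagonal entries 1/(d_n - lambda) are bounded). For our sequence d_n = 31(-1)^n/n^2, n = 1, 2, 3, ...:
  - {d_n} = {31(-1)^n/n^2 : n ≥ 1}; the only limit point is 0
  - closure = {31(-1)^n/n^2 : n ≥ 1} ∪ {0}
For the norm: a diagonal operator has ||D|| = sup_n |d_n|. Here |d_n| = 31/n^2 is decreasing, so sup_n |d_n| = |d_1| = 31. So ||D|| = 31.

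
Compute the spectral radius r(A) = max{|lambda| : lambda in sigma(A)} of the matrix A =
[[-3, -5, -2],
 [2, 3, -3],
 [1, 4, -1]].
r(A) ≈ 4.0917

The eigenvalues of A are the roots of its characteristic polynomial. With M = A (coefficients from the trace, the sum of principal 2x2 minors, and det A):
  p(λ) = det(λ I - M) = λ^3 + λ^2 + 15λ + 32.
No integer candidate from the rational root theorem (±divisors of 32) is a root, so the roots are irrational. The cubic discriminant is Δ = -32411 < 0, so there is one real root and a complex-conjugate pair. p(-2) = -2 and p(-1) = 17 have opposite signs, so a root lies in (-2, -1); Newton's method refines it to λ ≈ -1.9114. Dividing out (λ - (-1.9114)) leaves approximately λ^2 - 0.9114λ + 16.742. For λ^2 - 0.9114λ + 16.742 the discriminant is -66.1372. It is negative, so the remaining roots are the complex-conjugate pair λ ≈ 0.4557 ± 4.0662i. Their product equals the constant term, so |λ|^2 ≈ 16.742 and |λ| ≈ 4.0917.
Thus the eigenvalues (to 4 decimals) are -1.9114 (modulus 1.9114); 0.4557 ± 4.0662i (modulus 4.0917). The spectral radius is the largest modulus: r(A) ≈ 4.0917. (Cross-check: r(A) ≤ ||A||_2 ≈ 7.9376; equality holds whenever A is normal, though it can also hold for some non-normal A.)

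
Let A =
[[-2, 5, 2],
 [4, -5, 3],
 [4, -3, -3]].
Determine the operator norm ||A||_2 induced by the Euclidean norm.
||A||_2 ≈ 9.5655 (= sqrt(largest eigenvalue of A^T A))

||A||_2 = sigma_max(A) = sqrt(lambda_max(A^T A)). Form the symmetric matrix M = A^T A =
[[36, -42, -4],
 [-42, 59, 4],
 [-4, 4, 22]].
Its characteristic polynomial (trace, sum of principal 2x2 minors, determinant of M give the coefficients) is
  p(λ) = det(λ I - M) = λ^3 - 117λ^2 + 2418λ - 7744.
No integer candidate from the rational root theorem (±divisors of 7744) is a root, so the roots are irrational. The cubic discriminant is Δ = 11690381700 > 0, so there are three distinct real roots. p(3) = -1516 and p(4) = 120 have opposite signs, so a root lies in (3, 4); Newton's method refines it to λ ≈ 3.922. p(21) = 698 and p(22) = -528 have opposite signs, so a root lies in (21, 22); Newton's method refines it to λ ≈ 21.5797. p(91) = -3012 and p(92) = 3112 have opposite signs, so a root lies in (91, 92); Newton's method refines it to λ ≈ 91.4983. Check (Vieta): the three roots sum to 117, matching tr M = 117.
So the eigenvalues of A^T A are ≈ 3.922, 21.5797, 91.4983 (all ≥ 0, as they must be for A^T A). The largest is λ_max ≈ 91.4983, hence ||A||_2 = sqrt(λ_max) ≈ 9.5655.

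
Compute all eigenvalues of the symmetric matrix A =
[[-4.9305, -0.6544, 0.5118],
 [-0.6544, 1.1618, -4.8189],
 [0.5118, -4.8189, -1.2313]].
sigma(A) ≈ {-5, 5} (-5 with multiplicity 2)

A is real symmetric, so its spectrum consists of real eigenvalues. Expanding the characteristic polynomial of the displayed matrix gives
  det(λ I - A) = p(λ) = λ^3 + (5)λ^2 + (-25)λ + (-125).
Solving p(λ) = 0 yields eigenvalues ≈ -5, -5, 5. (A is shown rounded to 4 decimals, so these recover the underlying integer eigenvalues to within that precision.)
Verification: the trace of A = -5 equals the sum of eigenvalues -5, and det(A) ≈ 124.9992 matches the eigenvalue product 125.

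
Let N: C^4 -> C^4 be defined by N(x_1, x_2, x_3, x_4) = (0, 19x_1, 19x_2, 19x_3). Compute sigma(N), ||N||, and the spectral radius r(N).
sigma(N) = {0}; ||N|| = 19; r(N) = 0. (N is nilpotent with N^4 = 0.)

On C^4, N is a strictly lower-triangular matrix with 19 on the subdiagonal and zeros elsewhere, so its characteristic polynomial is lambda^4 and every eigenvalue is 0: sigma(N) = {0}. For the operator norm, N e_i = 19e_{i+1} for i = 1, ..., 3 and N e_4 = 0, so the singular values of N are 19 (with multiplicity 3) and 0; hence ||N|| = 19. The spectral radius r(N) = max|lambda| = 0. Note ||N|| > r(N) — characteristic of non-normal nilpotent operators. Indeed N^4 = 0.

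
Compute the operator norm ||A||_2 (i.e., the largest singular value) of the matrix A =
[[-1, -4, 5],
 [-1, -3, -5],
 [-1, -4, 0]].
||A||_2 ≈ 7.2594 (= sqrt(largest eigenvalue of A^T A))

||A||_2 = sigma_max(A) = sqrt(lambda_max(A^T A)). Form the symmetric matrix M = A^T A =
[[3, 11, 0],
 [11, 41, -5],
 [0, -5, 50]].
Its characteristic polynomial (trace, sum of principal 2x2 minors, determinant of M give the coefficients) is
  p(λ) = det(λ I - M) = λ^3 - 94λ^2 + 2177λ - 25.
No integer candidate from the rational root theorem (±divisors of 25) is a root, so the roots are irrational. The cubic discriminant is Δ = 615645937 > 0, so there are three distinct real roots. p(0) = -25 and p(1) = 2059 have opposite signs, so a root lies in (0, 1); Newton's method refines it to λ ≈ 0.0115. p(41) = 139 and p(42) = -319 have opposite signs, so a root lies in (41, 42); Newton's method refines it to λ ≈ 41.2899. p(52) = -389 and p(53) = 187 have opposite signs, so a root lies in (52, 53); Newton's method refines it to λ ≈ 52.6986. Check (Vieta): the three roots sum to 94, matching tr M = 94.
So the eigenvalues of A^T A are ≈ 0.0115, 41.2899, 52.6986 (all ≥ 0, as they must be for A^T A). The largest is λ_max ≈ 52.6986, hence ||A||_2 = sqrt(λ_max) ≈ 7.2594.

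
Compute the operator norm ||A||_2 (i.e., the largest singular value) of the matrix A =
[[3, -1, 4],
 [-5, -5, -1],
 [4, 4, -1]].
||A||_2 ≈ 9.2252 (= sqrt(largest eigenvalue of A^T A))

||A||_2 = sigma_max(A) = sqrt(lambda_max(A^T A)). Form the symmetric matrix M = A^T A =
[[50, 38, 13],
 [38, 42, -3],
 [13, -3, 18]].
Its characteristic polynomial (trace, sum of principal 2x2 minors, determinant of M give the coefficients) is
  p(λ) = det(λ I - M) = λ^3 - 110λ^2 + 2134λ - 1296.
No integer candidate from the rational root theorem (±divisors of 1296) is a root, so the roots are irrational. The cubic discriminant is Δ = 14761060272 > 0, so there are three distinct real roots. p(0) = -1296 and p(1) = 729 have opposite signs, so a root lies in (0, 1); Newton's method refines it to λ ≈ 0.6275. p(24) = 384 and p(25) = -1071 have opposite signs, so a root lies in (24, 25); Newton's method refines it to λ ≈ 24.2689. p(85) = -531 and p(86) = 4724 have opposite signs, so a root lies in (85, 86); Newton's method refines it to λ ≈ 85.1036. Check (Vieta): the three roots sum to 110, matching tr M = 110.
So the eigenvalues of A^T A are ≈ 0.6275, 24.2689, 85.1036 (all ≥ 0, as they must be for A^T A). The largest is λ_max ≈ 85.1036, hence ||A||_2 = sqrt(λ_max) ≈ 9.2252.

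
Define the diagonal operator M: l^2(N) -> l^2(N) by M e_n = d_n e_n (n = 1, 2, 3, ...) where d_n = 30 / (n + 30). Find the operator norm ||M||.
||M|| = 30/31 (attained at n = 1)

For M diagonal, ||M|| = sup_n |d_n| = sup_n 30/(n + 30). This is positive and strictly decreasing in n, so the supremum is attained at n = 1: d_1 = 30/(1 + 30) = 30/31. Hence ||M|| = 30/31.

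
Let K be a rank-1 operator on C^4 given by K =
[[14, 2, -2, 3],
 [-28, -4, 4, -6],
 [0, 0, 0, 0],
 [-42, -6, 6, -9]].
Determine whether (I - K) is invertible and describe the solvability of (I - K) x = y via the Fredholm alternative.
(I - K) is singular (det(I - K) = 0, i.e. 1 ∈ sigma(K)). (I - K) x = y is solvable iff y ⊥ ker((I - K)^*) = span{(14, 2, -2, 3)}, i.e. iff 14y_1 + 2y_2 - 2y_3 + 3y_4 = 0. When solvable, the solutions are x = y + c·(1, -2, 0, -3), c arbitrary (ker(I - K) = span{(1, -2, 0, -3)}, dimension 1).

K has rank 1, so it is an outer product K = u v^T: every row of K is a multiple of one row vector. Reading off the entries, u = (1, -2, 0, -3) and v = (14, 2, -2, 3) (row i of K equals u_i·v^T). A rank-one matrix u v^T satisfies K u = u (v·u) and kills the (3)-dimensional subspace v^⊥, so its characteristic polynomial is lambda^3 (lambda - v·u) with v·u = tr K = 1. Hence the eigenvalues of I - K are 1 (multiplicity 3) and 1 - (1) = 0, so det(I - K) = 0. (Direct check: I - K =
[[-13, -2, 2, -3],
 [28, 5, -4, 6],
 [0, 0, 1, 0],
 [42, 6, -6, 10]]
has determinant 0.) So 1 is an eigenvalue of K and (I - K) is not invertible. The finite-dimensional Fredholm alternative says: either (I - K) is invertible, or ker(I - K) ≠ {0} and then range(I - K) = ker((I - K)^*)^⊥, with dim ker(I - K) = dim ker((I - K)^*). We are in the second case, so we need both kernels. Kernel of I - K: (I - K) u = u - u (v·u) = u - u = 0, so ker(I - K) = span{u} = span{(1, -2, 0, -3)} (it is exactly 1-dimensional because rank(I - K) = 3). Kernel of the adjoint: K is real, so (I - K)^* = I - K^T = I - v u^T, and (I - v u^T) v = v - v (u·v) = 0; hence ker((I - K)^*) = span{v} = span{(14, 2, -2, 3)}. Therefore (I - K) x = y is solvable iff <y, v> = 0, i.e. iff 14y_1 + 2y_2 - 2y_3 + 3y_4 = 0. When this holds, K y = u (v·y) = 0, so (I - K) y = y and x = y is a particular solution; the full solution set is the line x = y + c·u = y + c·(1, -2, 0, -3), c ∈ C.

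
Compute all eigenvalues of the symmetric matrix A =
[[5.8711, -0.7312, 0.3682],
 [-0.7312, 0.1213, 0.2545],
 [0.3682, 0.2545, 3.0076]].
sigma(A) ≈ {0, 3, 6}

A is real symmetric, so its spectrum consists of real eigenvalues. Expanding the characteristic polynomial of the displayed matrix gives
  det(λ I - A) = p(λ) = λ^3 + (-9)λ^2 + (18)λ + (0).
Solving p(λ) = 0 yields eigenvalues ≈ 0, 3, 6. (A is shown rounded to 4 decimals, so these recover the underlying integer eigenvalues to within that precision.)
Verification: the trace of A = 9 equals the sum of eigenvalues 9, and det(A) ≈ 0.0001 matches the eigenvalue product 0.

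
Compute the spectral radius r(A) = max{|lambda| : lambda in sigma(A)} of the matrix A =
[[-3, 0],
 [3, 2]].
r(A) = 3

The eigenvalues of A are the roots of its characteristic polynomial. With M = A (coefficients from the trace and determinant):
  p(λ) = det(λ I - M) = λ^2 + λ - 6.
For λ^2 + λ - 6 the discriminant is 25. It is a perfect square (5^2), so the roots are rational: λ = (-1 ± 5)/2 = 2, -3.
Thus the eigenvalues (to 4 decimals) are 2 (modulus 2); -3 (modulus 3). The spectral radius is the largest modulus: r(A) = 3. (Cross-check: r(A) ≤ ||A||_2 ≈ 4.4966; equality holds whenever A is normal, though it can also hold for some non-normal A.)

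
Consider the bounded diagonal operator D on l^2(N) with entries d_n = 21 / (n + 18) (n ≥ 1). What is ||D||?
||D|| = 21/19 (attained at n = 1)

For D diagonal, ||D|| = sup_n |d_n| = sup_n 21/(n + 18). This is positive and strictly decreasing in n, so the supremum is attained at n = 1: d_1 = 21/(1 + 18) = 21/19. Hence ||D|| = 21/19.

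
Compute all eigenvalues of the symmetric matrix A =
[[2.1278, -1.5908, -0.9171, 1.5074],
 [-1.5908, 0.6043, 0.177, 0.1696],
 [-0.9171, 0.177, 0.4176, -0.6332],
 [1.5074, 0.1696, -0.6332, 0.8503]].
sigma(A) ≈ {-1, 0, 1, 4}

A is real symmetric, so its spectrum consists of real eigenvalues. Expanding the characteristic polynomial of the displayed matrix gives
  det(λ I - A) = p(λ) = λ^4 + (-4)λ^3 + (-1)λ^2 + (4)λ + (0).
Solving p(λ) = 0 yields eigenvalues ≈ -1, 0, 1, 4. (A is shown rounded to 4 decimals, so these recover the underlying integer eigenvalues to within that precision.)
Verification: the trace of A = 4 equals the sum of eigenvalues 4, and det(A) ≈ 0.0000 matches the eigenvalue product 0.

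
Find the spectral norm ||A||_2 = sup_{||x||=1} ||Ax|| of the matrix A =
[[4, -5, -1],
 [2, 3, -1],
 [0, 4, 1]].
||A||_2 ≈ 7.5268 (= sqrt(largest eigenvalue of A^T A))

||A||_2 = sigma_max(A) = sqrt(lambda_max(A^T A)). Form the symmetric matrix M = A^T A =
[[20, -14, -6],
 [-14, 50, 6],
 [-6, 6, 3]].
Its characteristic polynomial (trace, sum of principal 2x2 minors, determinant of M give the coefficients) is
  p(λ) = det(λ I - M) = λ^3 - 73λ^2 + 942λ - 900.
No integer candidate from the rational root theorem (±divisors of 900) is a root, so the roots are irrational. The cubic discriminant is Δ = 1076853204 > 0, so there are three distinct real roots. p(1) = -30 and p(2) = 700 have opposite signs, so a root lies in (1, 2); Newton's method refines it to λ ≈ 1.0377. p(15) = 180 and p(16) = -420 have opposite signs, so a root lies in (15, 16); Newton's method refines it to λ ≈ 15.3095. p(56) = -1460 and p(57) = 810 have opposite signs, so a root lies in (56, 57); Newton's method refines it to λ ≈ 56.6528. Check (Vieta): the three roots sum to 73, matching tr M = 73.
So the eigenvalues of A^T A are ≈ 1.0377, 15.3095, 56.6528 (all ≥ 0, as they must be for A^T A). The largest is λ_max ≈ 56.6528, hence ||A||_2 = sqrt(λ_max) ≈ 7.5268.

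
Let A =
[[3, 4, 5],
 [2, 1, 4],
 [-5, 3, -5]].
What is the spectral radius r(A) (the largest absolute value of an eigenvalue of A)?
r(A) ≈ 4.923

The eigenvalues of A are the roots of its characteristic polynomial. With M = A (coefficients from the trace, the sum of principal 2x2 minors, and det A):
  p(λ) = det(λ I - M) = λ^3 + λ^2 - 12λ + 36.
No integer candidate from the rational root theorem (±divisors of 36) is a root, so the roots are irrational. The cubic discriminant is Δ = -35856 < 0, so there is one real root and a complex-conjugate pair. p(-5) = -4 and p(-4) = 36 have opposite signs, so a root lies in (-5, -4); Newton's method refines it to λ ≈ -4.923. Dividing out (λ - (-4.923)) leaves approximately λ^2 - 3.923λ + 7.3127. For λ^2 - 3.923λ + 7.3127 the discriminant is -13.8609. It is negative, so the remaining roots are the complex-conjugate pair λ ≈ 1.9615 ± 1.8615i. Their product equals the constant term, so |λ|^2 ≈ 7.3127 and |λ| ≈ 2.7042.
Thus the eigenvalues (to 4 decimals) are -4.923 (modulus 4.923); 1.9615 ± 1.8615i (modulus 2.7042). The spectral radius is the largest modulus: r(A) ≈ 4.923. (Cross-check: r(A) ≤ ||A||_2 ≈ 10.1278; equality holds whenever A is normal, though it can also hold for some non-normal A.)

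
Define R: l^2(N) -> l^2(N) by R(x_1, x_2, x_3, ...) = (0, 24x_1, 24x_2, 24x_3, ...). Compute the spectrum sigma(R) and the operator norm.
sigma(R) = closed disk {z in C : |z| ≤ 24}; ||R|| = 24

Note R = 24·U where U is the unit right shift (U x)_k = x_{k-1} (with x_0 := 0); so ||R|| = 24||U|| and sigma(R) = 24·sigma(U). ||R x||^2 = sum_{k≥1} |24x_k|^2 = 576||x||^2, so ||R|| = 24 and sigma(R) ⊂ {|z| ≤ 24}. For any |lambda| < 24, the equation (R - lambda I) x = 0 forces x_1 = 0, then 24x_k = lambda x_{k+1} ⇒ x = 0, so R has no eigenvalues. But (R - lambda I) is not surjective for |lambda| < 24: solving (R - lambda I) x = e_1 would require x_n proportional to (lambda/24)^(-n), which is not in l^2. So every |lambda| < 24 lies in the residual spectrum. The boundary |lambda| = 24 is in the approximate point spectrum (the spectrum is closed). Hence sigma(R) is the closed disk of radius 24.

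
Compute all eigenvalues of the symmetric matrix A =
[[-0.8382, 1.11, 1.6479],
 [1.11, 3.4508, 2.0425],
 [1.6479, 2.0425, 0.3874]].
sigma(A) ≈ {-2, 0, 5}

A is real symmetric, so its spectrum consists of real eigenvalues. Expanding the characteristic polynomial of the displayed matrix gives
  det(λ I - A) = p(λ) = λ^3 + (-3)λ^2 + (-10)λ + (0).
Solving p(λ) = 0 yields eigenvalues ≈ -2, 0, 5. (A is shown rounded to 4 decimals, so these recover the underlying integer eigenvalues to within that precision.)
Verification: the trace of A = 3 equals the sum of eigenvalues 3, and det(A) ≈ 0.0002 matches the eigenvalue product 0.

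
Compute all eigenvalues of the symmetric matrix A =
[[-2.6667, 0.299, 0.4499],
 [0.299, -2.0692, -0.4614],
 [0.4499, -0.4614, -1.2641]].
sigma(A) ≈ {-3, -2, -1}

A is real symmetric, so its spectrum consists of real eigenvalues. Expanding the characteristic polynomial of the displayed matrix gives
  det(λ I - A) = p(λ) = λ^3 + (6)λ^2 + (11)λ + (6).
Solving p(λ) = 0 yields eigenvalues ≈ -3, -2, -1. (A is shown rounded to 4 decimals, so these recover the underlying integer eigenvalues to within that precision.)
Verification: the trace of A = -6 equals the sum of eigenvalues -6, and det(A) ≈ -5.9998 matches the eigenvalue product -6.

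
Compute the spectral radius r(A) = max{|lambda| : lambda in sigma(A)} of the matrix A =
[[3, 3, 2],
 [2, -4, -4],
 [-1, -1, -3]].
r(A) = (2 + sqrt(88))/2 ≈ 5.6904

The eigenvalues of A are the roots of its characteristic polynomial. With M = A (coefficients from the trace, the sum of principal 2x2 minors, and det A):
  p(λ) = det(λ I - M) = λ^3 + 4λ^2 - 17λ - 42.
By the rational root theorem any rational root is an integer divisor of 42. Testing λ = -2: p(-2) = -8 + 16 + 34 - 42 = 0, so λ = -2 is a root. Dividing out (λ + 2) leaves p(λ) = (λ + 2)(λ^2 + 2λ - 21). For λ^2 + 2λ - 21 the discriminant is 88. It is nonnegative but not a perfect square, so the roots are real and irrational: λ = (-2 ± sqrt(88))/2 ≈ 3.6904, -5.6904.
Thus the eigenvalues (to 4 decimals) are 3.6904 (modulus 3.6904); -5.6904 (modulus 5.6904); -2 (modulus 2). The spectral radius is the largest modulus: r(A) = (2 + sqrt(88))/2 ≈ 5.6904. (Cross-check: r(A) ≤ ||A||_2 ≈ 7.2567; equality holds whenever A is normal, though it can also hold for some non-normal A.)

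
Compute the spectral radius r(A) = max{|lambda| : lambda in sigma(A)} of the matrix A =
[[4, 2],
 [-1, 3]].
r(A) = sqrt(14) ≈ 3.7417

The eigenvalues of A are the roots of its characteristic polynomial. With M = A (coefficients from the trace and determinant):
  p(λ) = det(λ I - M) = λ^2 - 7λ + 14.
For λ^2 - 7λ + 14 the discriminant is -7. It is negative, so the roots are the complex-conjugate pair λ = 7/2 ± (sqrt(7)/2) i ≈ 3.5 ± 1.3229i. For a conjugate pair the product of the roots equals the constant term, so |λ|^2 = 14 and |λ| = sqrt(14) ≈ 3.7417.
Thus the eigenvalues (to 4 decimals) are 3.5 ± 1.3229i (modulus 3.7417). The spectral radius is the largest modulus: r(A) = sqrt(14) ≈ 3.7417. (Cross-check: r(A) ≤ ||A||_2 ≈ 4.515; equality holds whenever A is normal, though it can also hold for some non-normal A.)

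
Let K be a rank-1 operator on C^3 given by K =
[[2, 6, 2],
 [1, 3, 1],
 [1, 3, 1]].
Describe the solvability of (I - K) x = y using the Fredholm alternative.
(I - K) is invertible (det(I - K) = -5 ≠ 0), so for every y in C^3 the equation (I - K) x = y has a unique solution.

K has rank 1, so it is an outer product K = u v^T: every row of K is a multiple of one row vector. Reading off the entries, u = (-2, -1, -1) and v = (-1, -3, -1) (row i of K equals u_i·v^T). A rank-one matrix u v^T satisfies K u = u (v·u) and kills the (2)-dimensional subspace v^⊥, so its characteristic polynomial is lambda^2 (lambda - v·u) with v·u = tr K = 6. Hence the eigenvalues of I - K are 1 (multiplicity 2) and 1 - (6) = -5, so det(I - K) = -5. (Direct check: I - K =
[[-1, -6, -2],
 [-1, -2, -1],
 [-1, -3, 0]]
has determinant -5.) The finite-dimensional Fredholm alternative says: either (I - K) is invertible, or ker(I - K) ≠ {0} and then range(I - K) = ker((I - K)^*)^⊥, with dim ker(I - K) = dim ker((I - K)^*). Since det(I - K) ≠ 0, 1 is not an eigenvalue of K and ker(I - K) = {0}, so we are in the first case: for every y there is a unique x = (I - K)^(-1) y. Explicitly, by the Sherman–Morrison formula, (I - u v^T)^(-1) = I + u v^T/(1 - v·u), i.e. (I - K)^(-1) = I + K/(-5).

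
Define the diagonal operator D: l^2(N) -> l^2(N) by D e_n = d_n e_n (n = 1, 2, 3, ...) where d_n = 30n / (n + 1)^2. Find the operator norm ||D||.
||D|| = 15/2 (attained at n = 1)

For D diagonal, ||D|| = sup_n |d_n|. Treat f(x) = 30x / (x + 1)^2 for real x > 0. By the quotient rule, f'(x) = 30(1 - x)/(x + 1)^3, which is positive for x < 1 and negative for x > 1. So f has a unique maximum at x = 1, and since 1 is a positive integer, the supremum over n ≥ 1 is attained at n = 1: d_1 = 30·1/(1 + 1)^2 = 30·1/4 = 15/2. Hence ||D|| = 15/2.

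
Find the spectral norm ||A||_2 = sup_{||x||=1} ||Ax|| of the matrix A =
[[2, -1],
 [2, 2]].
||A||_2 = 3 (= sqrt(largest eigenvalue of A^T A))

||A||_2 = sigma_max(A) = sqrt(lambda_max(A^T A)). Form the symmetric matrix M = A^T A =
[[8, 2],
 [2, 5]].
Its characteristic polynomial (trace, determinant of M give the coefficients) is
  p(λ) = det(λ I - M) = λ^2 - 13λ + 36.
For λ^2 - 13λ + 36 the discriminant is 25. It is a perfect square (5^2), so the roots are rational: λ = (13 ± 5)/2 = 9, 4.
So the eigenvalues of A^T A are ≈ 4, 9 (all ≥ 0, as they must be for A^T A). The largest is λ_max = 9, hence ||A||_2 = sqrt(λ_max) = 3.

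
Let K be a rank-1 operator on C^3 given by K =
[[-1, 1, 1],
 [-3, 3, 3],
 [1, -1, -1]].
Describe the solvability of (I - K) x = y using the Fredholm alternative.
(I - K) is singular (det(I - K) = 0, i.e. 1 ∈ sigma(K)). (I - K) x = y is solvable iff y ⊥ ker((I - K)^*) = span{(-1, 1, 1)}, i.e. iff -y_1 + y_2 + y_3 = 0. When solvable, the solutions are x = y + c·(1, 3, -1), c arbitrary (ker(I - K) = span{(1, 3, -1)}, dimension 1).

K has rank 1, so it is an outer product K = u v^T: every row of K is a multiple of one row vector. Reading off the entries, u = (1, 3, -1) and v = (-1, 1, 1) (row i of K equals u_i·v^T). A rank-one matrix u v^T satisfies K u = u (v·u) and kills the (2)-dimensional subspace v^⊥, so its characteristic polynomial is lambda^2 (lambda - v·u) with v·u = tr K = 1. Hence the eigenvalues of I - K are 1 (multiplicity 2) and 1 - (1) = 0, so det(I - K) = 0. (Direct check: I - K =
[[2, -1, -1],
 [3, -2, -3],
 [-1, 1, 2]]
has determinant 0.) So 1 is an eigenvalue of K and (I - K) is not invertible. The finite-dimensional Fredholm alternative says: either (I - K) is invertible, or ker(I - K) ≠ {0} and then range(I - K) = ker((I - K)^*)^⊥, with dim ker(I - K) = dim ker((I - K)^*). We are in the second case, so we need both kernels. Kernel of I - K: (I - K) u = u - u (v·u) = u - u = 0, so ker(I - K) = span{u} = span{(1, 3, -1)} (it is exactly 1-dimensional because rank(I - K) = 2). Kernel of the adjoint: K is real, so (I - K)^* = I - K^T = I - v u^T, and (I - v u^T) v = v - v (u·v) = 0; hence ker((I - K)^*) = span{v} = span{(-1, 1, 1)}. Therefore (I - K) x = y is solvable iff <y, v> = 0, i.e. iff -y_1 + y_2 + y_3 = 0. When this holds, K y = u (v·y) = 0, so (I - K) y = y and x = y is a particular solution; the full solution set is the line x = y + c·u = y + c·(1, 3, -1), c ∈ C.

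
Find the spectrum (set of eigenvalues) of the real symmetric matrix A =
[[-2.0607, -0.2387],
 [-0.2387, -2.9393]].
sigma(A) ≈ {-3, -2}

A is real symmetric, so its spectrum consists of real eigenvalues. Expanding the characteristic polynomial of the displayed matrix gives
  det(λ I - A) = p(λ) = λ^2 + (5)λ + (6).
Solving p(λ) = 0 yields eigenvalues ≈ -3, -2. (A is shown rounded to 4 decimals, so these recover the underlying integer eigenvalues to within that precision.)
Verification: the trace of A = -5 equals the sum of eigenvalues -5, and det(A) ≈ 6.0000 matches the eigenvalue product 6.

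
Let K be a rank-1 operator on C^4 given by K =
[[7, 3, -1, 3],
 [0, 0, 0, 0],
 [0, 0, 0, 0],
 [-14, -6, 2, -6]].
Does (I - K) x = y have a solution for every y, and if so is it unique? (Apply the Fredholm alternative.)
(I - K) is singular (det(I - K) = 0, i.e. 1 ∈ sigma(K)). (I - K) x = y is solvable iff y ⊥ ker((I - K)^*) = span{(7, 3, -1, 3)}, i.e. iff 7y_1 + 3y_2 - y_3 + 3y_4 = 0. When solvable, the solutions are x = y + c·(1, 0, 0, -2), c arbitrary (ker(I - K) = span{(1, 0, 0, -2)}, dimension 1).

K has rank 1, so it is an outer product K = u v^T: every row of K is a multiple of one row vector. Reading off the entries, u = (1, 0, 0, -2) and v = (7, 3, -1, 3) (row i of K equals u_i·v^T). A rank-one matrix u v^T satisfies K u = u (v·u) and kills the (3)-dimensional subspace v^⊥, so its characteristic polynomial is lambda^3 (lambda - v·u) with v·u = tr K = 1. Hence the eigenvalues of I - K are 1 (multiplicity 3) and 1 - (1) = 0, so det(I - K) = 0. (Direct check: I - K =
[[-6, -3, 1, -3],
 [0, 1, 0, 0],
 [0, 0, 1, 0],
 [14, 6, -2, 7]]
has determinant 0.) So 1 is an eigenvalue of K and (I - K) is not invertible. The finite-dimensional Fredholm alternative says: either (I - K) is invertible, or ker(I - K) ≠ {0} and then range(I - K) = ker((I - K)^*)^⊥, with dim ker(I - K) = dim ker((I - K)^*). We are in the second case, so we need both kernels. Kernel of I - K: (I - K) u = u - u (v·u) = u - u = 0, so ker(I - K) = span{u} = span{(1, 0, 0, -2)} (it is exactly 1-dimensional because rank(I - K) = 3). Kernel of the adjoint: K is real, so (I - K)^* = I - K^T = I - v u^T, and (I - v u^T) v = v - v (u·v) = 0; hence ker((I - K)^*) = span{v} = span{(7, 3, -1, 3)}. Therefore (I - K) x = y is solvable iff <y, v> = 0, i.e. iff 7y_1 + 3y_2 - y_3 + 3y_4 = 0. When this holds, K y = u (v·y) = 0, so (I - K) y = y and x = y is a particular solution; the full solution set is the line x = y + c·u = y + c·(1, 0, 0, -2), c ∈ C.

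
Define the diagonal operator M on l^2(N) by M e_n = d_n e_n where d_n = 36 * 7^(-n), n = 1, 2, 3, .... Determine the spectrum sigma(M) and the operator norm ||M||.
sigma(M) = {36 * 7^(-n) : n ≥ 1} ∪ {0}; ||M|| = 36/7

A bounded diagonal operator on l^2 with diagonal entries d_n has spectrum equal to the closure of {d_n : n ≥ 1}: every d_n is an eigenvalue (with eigenvector e_n), so {d_n} ⊂ sigma(M); the spectrum is closed, so its closure is too; and for lambda not in the closure, (M - lambda I) has bounded inverse (the diagonal entries 1/(d_n - lambda) are bounded). For our sequence d_n = 36 * 7^(-n), n = 1, 2, 3, ...:
  - {d_n} = {36 * 7^(-n) : n ≥ 1}; the only limit point is 0
  - closure = {36 * 7^(-n) : n ≥ 1} ∪ {0}
For the norm: a diagonal operator has ||M|| = sup_n |d_n|. Here d_n = 36 * 7^(-n) is positive and decreasing, so sup_n |d_n| = d_1 = 36/7. So ||M|| = 36/7.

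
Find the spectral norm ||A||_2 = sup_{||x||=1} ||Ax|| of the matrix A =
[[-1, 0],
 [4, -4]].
||A||_2 = sqrt((33 + sqrt(1025))/2) ≈ 5.7016 (= sqrt(largest eigenvalue of A^T A))

||A||_2 = sigma_max(A) = sqrt(lambda_max(A^T A)). Form the symmetric matrix M = A^T A =
[[17, -16],
 [-16, 16]].
Its characteristic polynomial (trace, determinant of M give the coefficients) is
  p(λ) = det(λ I - M) = λ^2 - 33λ + 16.
For λ^2 - 33λ + 16 the discriminant is 1025. It is nonnegative but not a perfect square, so the roots are real and irrational: λ = (33 ± sqrt(1025))/2 ≈ 32.5078, 0.4922.
So the eigenvalues of A^T A are ≈ 0.4922, 32.5078 (all ≥ 0, as they must be for A^T A). The largest is λ_max = (33 + sqrt(1025))/2 ≈ 32.5078, hence ||A||_2 = sqrt(λ_max) = sqrt((33 + sqrt(1025))/2) ≈ 5.7016.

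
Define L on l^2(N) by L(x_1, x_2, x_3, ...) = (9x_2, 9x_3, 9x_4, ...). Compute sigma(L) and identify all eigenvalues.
sigma(L) = closed disk {z in C : |z| ≤ 9}; sigma_p(L) = open disk {z in C : |z| < 9}

Note L = 9·V where V is the unit left shift (V x)_k = x_{k+1}; so sigma(L) = 9·sigma(V) and ||L|| = 9||V||. ||L x||^2 = 81sum_{k≥2} |x_k|^2 ≤ 81||x||^2, with equality on {x : x_1 = 0}, so ||L|| = 9. For any lambda with |lambda| < 9, set r = lambda/9 (|r| < 1); the vector x = (1, r, r^2, ...) is in l^2 and satisfies L x = 9(r, r^2, ...) = lambda x, so lambda is an eigenvalue. On the boundary |lambda| = 9 the geometric series diverges, so no l^2 eigenvector exists, but these lambda lie in the approximate point spectrum. Hence sigma(L) is the closed disk of radius 9 and sigma_p(L) is the open disk.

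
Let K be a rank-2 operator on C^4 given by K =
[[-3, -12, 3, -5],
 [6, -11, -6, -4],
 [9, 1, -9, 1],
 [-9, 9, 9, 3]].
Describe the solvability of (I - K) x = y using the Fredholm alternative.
(I - K) is invertible (det(I - K) = 144 ≠ 0), so for every y in C^4 the equation (I - K) x = y has a unique solution.

K has rank 2 and factors as K = U V^T = u1 v1^T + u2 v2^T with u1 = (3, 1, -2, 0), v1 = (-3, -2, 3, -1), u2 = (-2, -3, -1, 3), v2 = (-3, 3, 3, 1) (multiplying out reproduces the displayed K). The nonzero eigenvalues of U V^T coincide with those of the 2 x 2 matrix G = V^T U = [[v1·u1, v1·u2], [v2·u1, v2·u2]] = [[-17, 6], [-12, -3]], and by the Sylvester determinant identity det(I_4 - U V^T) = det(I_2 - V^T U) = det([[18, -6], [12, 4]]) = (18)(4) - (-6)(12) = 144. (Direct check: I - K =
[[4, 12, -3, 5],
 [-6, 12, 6, 4],
 [-9, -1, 10, -1],
 [9, -9, -9, -2]]
has determinant 144.) The finite-dimensional Fredholm alternative says: either (I - K) is invertible, or ker(I - K) ≠ {0} and then range(I - K) = ker((I - K)^*)^⊥, with dim ker(I - K) = dim ker((I - K)^*). Since det(I - K) ≠ 0, 1 is not an eigenvalue of K and ker(I - K) = {0}, so we are in the first case: for every y there is a unique x = (I - K)^(-1) y. (Explicitly, by the Woodbury identity, (I - U V^T)^(-1) = I + U (I_2 - G)^(-1) V^T.)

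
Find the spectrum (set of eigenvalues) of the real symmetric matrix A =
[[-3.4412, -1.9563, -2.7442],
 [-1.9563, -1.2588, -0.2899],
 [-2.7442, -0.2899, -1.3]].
sigma(A) ≈ {-6, -1, 1}

A is real symmetric, so its spectrum consists of real eigenvalues. Expanding the characteristic polynomial of the displayed matrix gives
  det(λ I - A) = p(λ) = λ^3 + (6)λ^2 + (-1)λ + (-6).
Solving p(λ) = 0 yields eigenvalues ≈ -6, -1, 1. (A is shown rounded to 4 decimals, so these recover the underlying integer eigenvalues to within that precision.)
Verification: the trace of A = -6 equals the sum of eigenvalues -6, and det(A) ≈ 6.0000 matches the eigenvalue product 6.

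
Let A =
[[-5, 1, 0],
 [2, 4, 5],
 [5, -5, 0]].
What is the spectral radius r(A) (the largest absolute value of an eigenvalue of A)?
r(A) ≈ 4.7686

The eigenvalues of A are the roots of its characteristic polynomial. With M = A (coefficients from the trace, the sum of principal 2x2 minors, and det A):
  p(λ) = det(λ I - M) = λ^3 + λ^2 + 3λ + 100.
No integer candidate from the rational root theorem (±divisors of 100) is a root, so the roots are irrational. The cubic discriminant is Δ = -265099 < 0, so there is one real root and a complex-conjugate pair. p(-5) = -15 and p(-4) = 40 have opposite signs, so a root lies in (-5, -4); Newton's method refines it to λ ≈ -4.7686. Dividing out (λ - (-4.7686)) leaves approximately λ^2 - 3.7686λ + 20.9707. For λ^2 - 3.7686λ + 20.9707 the discriminant is -69.6806. It is negative, so the remaining roots are the complex-conjugate pair λ ≈ 1.8843 ± 4.1737i. Their product equals the constant term, so |λ|^2 ≈ 20.9707 and |λ| ≈ 4.5794.
Thus the eigenvalues (to 4 decimals) are -4.7686 (modulus 4.7686); 1.8843 ± 4.1737i (modulus 4.5794). The spectral radius is the largest modulus: r(A) ≈ 4.7686. (Cross-check: r(A) ≤ ||A||_2 ≈ 8.4436; equality holds whenever A is normal, though it can also hold for some non-normal A.)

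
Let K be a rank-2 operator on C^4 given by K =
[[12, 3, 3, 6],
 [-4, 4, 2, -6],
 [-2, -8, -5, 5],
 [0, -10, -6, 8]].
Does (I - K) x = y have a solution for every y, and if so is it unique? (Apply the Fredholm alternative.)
(I - K) is invertible (det(I - K) = 42 ≠ 0), so for every y in C^4 the equation (I - K) x = y has a unique solution.

K has rank 2 and factors as K = U V^T = u1 v1^T + u2 v2^T with u1 = (3, 0, -2, -2), v1 = (2, 3, 2, -1), u2 = (-3, 2, -1, -2), v2 = (-2, 2, 1, -3) (multiplying out reproduces the displayed K). The nonzero eigenvalues of U V^T coincide with those of the 2 x 2 matrix G = V^T U = [[v1·u1, v1·u2], [v2·u1, v2·u2]] = [[4, 0], [-2, 15]], and by the Sylvester determinant identity det(I_4 - U V^T) = det(I_2 - V^T U) = det([[-3, 0], [2, -14]]) = (-3)(-14) - (0)(2) = 42. (Direct check: I - K =
[[-11, -3, -3, -6],
 [4, -3, -2, 6],
 [2, 8, 6, -5],
 [0, 10, 6, -7]]
has determinant 42.) The finite-dimensional Fredholm alternative says: either (I - K) is invertible, or ker(I - K) ≠ {0} and then range(I - K) = ker((I - K)^*)^⊥, with dim ker(I - K) = dim ker((I - K)^*). Since det(I - K) ≠ 0, 1 is not an eigenvalue of K and ker(I - K) = {0}, so we are in the first case: for every y there is a unique x = (I - K)^(-1) y. (Explicitly, by the Woodbury identity, (I - U V^T)^(-1) = I + U (I_2 - G)^(-1) V^T.)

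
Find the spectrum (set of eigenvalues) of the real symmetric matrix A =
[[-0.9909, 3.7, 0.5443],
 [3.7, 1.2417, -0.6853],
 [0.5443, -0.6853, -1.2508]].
sigma(A) ≈ {-4, -1, 4}

A is real symmetric, so its spectrum consists of real eigenvalues. Expanding the characteristic polynomial of the displayed matrix gives
  det(λ I - A) = p(λ) = λ^3 + (1)λ^2 + (-16)λ + (-16).
Solving p(λ) = 0 yields eigenvalues ≈ -4, -1, 4. (A is shown rounded to 4 decimals, so these recover the underlying integer eigenvalues to within that precision.)
Verification: the trace of A = -1 equals the sum of eigenvalues -1, and det(A) ≈ 15.9997 matches the eigenvalue product 16.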